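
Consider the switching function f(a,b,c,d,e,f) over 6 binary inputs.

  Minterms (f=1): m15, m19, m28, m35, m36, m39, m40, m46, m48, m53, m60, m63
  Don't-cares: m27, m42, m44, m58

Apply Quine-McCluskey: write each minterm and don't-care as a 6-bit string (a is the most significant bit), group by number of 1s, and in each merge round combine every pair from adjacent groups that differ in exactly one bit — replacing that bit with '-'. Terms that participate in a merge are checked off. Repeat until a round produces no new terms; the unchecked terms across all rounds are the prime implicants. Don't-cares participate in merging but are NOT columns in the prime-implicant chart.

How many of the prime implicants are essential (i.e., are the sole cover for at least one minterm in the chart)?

[col 0] 001111, 010011*, 011011*, 011100*, 100011*, 100100*, 100111*, 101000*, 101010*, 101100*, 101110*, 110000, 110101, 111010*, 111100*, 111111
[col 1] -11100, 01-011, 1-1010, 1-1100, 10-100, 100-11, 101-00*, 101-10*, 1010-0*, 1011-0*
[col 2] 101--0
Prime implicants: -11100, 001111, 01-011, 1-1010, 1-1100, 10-100, 100-11, 101--0, 110000, 110101, 111111
PI chart (minterm → PIs covering it):
  15 | 001111  (sole → essential)
  19 | 01-011  (sole → essential)
  28 | -11100  (sole → essential)
  35 | 100-11  (sole → essential)
  36 | 10-100  (sole → essential)
  39 | 100-11  (sole → essential)
  40 | 101--0  (sole → essential)
  46 | 101--0  (sole → essential)
  48 | 110000  (sole → essential)
  53 | 110101  (sole → essential)
  60 | -11100,1-1100
  63 | 111111  (sole → essential)
Essential prime implicants: -11100, 001111, 01-011, 10-100, 100-11, 101--0, 110000, 110101, 111111

9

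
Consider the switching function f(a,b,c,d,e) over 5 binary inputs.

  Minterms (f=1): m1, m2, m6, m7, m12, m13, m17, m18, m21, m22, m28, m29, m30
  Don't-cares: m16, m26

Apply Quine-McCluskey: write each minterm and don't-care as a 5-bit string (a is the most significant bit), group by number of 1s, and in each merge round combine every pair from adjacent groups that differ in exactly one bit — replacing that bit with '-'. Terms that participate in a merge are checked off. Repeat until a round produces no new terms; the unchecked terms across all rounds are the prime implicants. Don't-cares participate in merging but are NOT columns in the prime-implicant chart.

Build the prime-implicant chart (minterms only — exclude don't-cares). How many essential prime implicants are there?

4

size-2^0 implicants → 00001(✓)  00010(✓)  00110(✓)  00111(✓)  01100(✓)  01101(✓)  10000(✓)  10001(✓)  10010(✓)  10101(✓)  10110(✓)  11010(✓)  11100(✓)  11101(✓)  11110(✓)
size-2^1 implicants → -0001  -0010(✓)  -0110(✓)  -1100(✓)  -1101(✓)  00-10(✓)  0011-  0110-(✓)  1-010(✓)  1-101  1-110(✓)  10-01  10-10(✓)  100-0  1000-  11-10(✓)  111-0  1110-(✓)
size-2^2 implicants → -0-10  -110-  1--10
Unchecked terms (primes): -0-10, -0001, -110-, 0011-, 1--10, 1-101, 10-01, 100-0, 1000-, 111-0
Minterm coverage:
  m1 ⊆ -0001 [E]
  m2 ⊆ -0-10 [E]
  m6 ⊆ -0-10,0011-
  m7 ⊆ 0011- [E]
  m12 ⊆ -110- [E]
  m13 ⊆ -110- [E]
  m17 ⊆ -0001,10-01,1000-
  m18 ⊆ -0-10,1--10,100-0
  m21 ⊆ 1-101,10-01
  m22 ⊆ -0-10,1--10
  m28 ⊆ -110-,111-0
  m29 ⊆ -110-,1-101
  m30 ⊆ 1--10,111-0
E = {-0-10, -0001, -110-, 0011-}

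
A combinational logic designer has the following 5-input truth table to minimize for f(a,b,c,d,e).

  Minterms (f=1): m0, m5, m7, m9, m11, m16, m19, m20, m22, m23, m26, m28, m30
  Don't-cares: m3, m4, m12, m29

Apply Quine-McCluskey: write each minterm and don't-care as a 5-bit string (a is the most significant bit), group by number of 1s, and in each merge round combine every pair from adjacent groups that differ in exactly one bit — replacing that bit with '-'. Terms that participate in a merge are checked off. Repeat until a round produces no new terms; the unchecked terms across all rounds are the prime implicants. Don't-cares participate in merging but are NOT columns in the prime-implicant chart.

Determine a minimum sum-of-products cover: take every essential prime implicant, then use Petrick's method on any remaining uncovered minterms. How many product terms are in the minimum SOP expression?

6

size-2^0 implicants → 00000(✓)  00011(✓)  00100(✓)  00101(✓)  00111(✓)  01001(✓)  01011(✓)  01100(✓)  10000(✓)  10011(✓)  10100(✓)  10110(✓)  10111(✓)  11010(✓)  11100(✓)  11101(✓)  11110(✓)
size-2^1 implicants → -0000(✓)  -0011(✓)  -0100(✓)  -0111(✓)  -1100(✓)  0-011  0-100(✓)  00-00(✓)  00-11(✓)  001-1  0010-  010-1  1-100(✓)  1-110(✓)  10-00(✓)  10-11(✓)  101-0(✓)  1011-  11-10  111-0(✓)  1110-
size-2^2 implicants → --100  -0-00  -0-11  1-1-0
Unchecked terms (primes): --100, -0-00, -0-11, 0-011, 001-1, 0010-, 010-1, 1-1-0, 1011-, 11-10, 1110-
Minterm coverage:
  m0 ⊆ -0-00 [E]
  m5 ⊆ 001-1,0010-
  m7 ⊆ -0-11,001-1
  m9 ⊆ 010-1 [E]
  m11 ⊆ 0-011,010-1
  m16 ⊆ -0-00 [E]
  m19 ⊆ -0-11 [E]
  m20 ⊆ --100,-0-00,1-1-0
  m22 ⊆ 1-1-0,1011-
  m23 ⊆ -0-11,1011-
  m26 ⊆ 11-10 [E]
  m28 ⊆ --100,1-1-0,1110-
  m30 ⊆ 1-1-0,11-10
E = {-0-00, -0-11, 010-1, 11-10}
Petrick residual → 001-1, 1-1-0
Cover = b'd'e' + b'de + a'b'ce + a'bc'e + ace' + abde'  |cover|=6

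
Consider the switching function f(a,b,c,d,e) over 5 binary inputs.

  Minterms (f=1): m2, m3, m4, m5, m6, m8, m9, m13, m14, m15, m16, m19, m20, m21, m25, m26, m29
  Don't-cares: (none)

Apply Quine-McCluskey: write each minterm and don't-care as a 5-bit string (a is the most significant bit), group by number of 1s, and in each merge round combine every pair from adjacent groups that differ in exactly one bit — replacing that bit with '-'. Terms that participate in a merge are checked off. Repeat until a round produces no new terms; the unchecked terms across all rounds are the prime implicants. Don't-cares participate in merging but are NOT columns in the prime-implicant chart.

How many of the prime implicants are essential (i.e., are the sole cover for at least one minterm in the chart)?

5

size-2^0 implicants → 00010(✓)  00011(✓)  00100(✓)  00101(✓)  00110(✓)  01000(✓)  01001(✓)  01101(✓)  01110(✓)  01111(✓)  10000(✓)  10011(✓)  10100(✓)  10101(✓)  11001(✓)  11010  11101(✓)
size-2^1 implicants → -0011  -0100(✓)  -0101(✓)  -1001(✓)  -1101(✓)  0-101(✓)  0-110  00-10  0001-  001-0  0010-(✓)  01-01(✓)  0100-  011-1  0111-  1-101(✓)  10-00  1010-(✓)  11-01(✓)
size-2^2 implicants → --101  -010-  -1-01
Unchecked terms (primes): --101, -0011, -010-, -1-01, 0-110, 00-10, 0001-, 001-0, 0100-, 011-1, 0111-, 10-00, 11010
Minterm coverage:
  m2 ⊆ 00-10,0001-
  m3 ⊆ -0011,0001-
  m4 ⊆ -010-,001-0
  m5 ⊆ --101,-010-
  m6 ⊆ 0-110,00-10,001-0
  m8 ⊆ 0100- [E]
  m9 ⊆ -1-01,0100-
  m13 ⊆ --101,-1-01,011-1
  m14 ⊆ 0-110,0111-
  m15 ⊆ 011-1,0111-
  m16 ⊆ 10-00 [E]
  m19 ⊆ -0011 [E]
  m20 ⊆ -010-,10-00
  m21 ⊆ --101,-010-
  m25 ⊆ -1-01 [E]
  m26 ⊆ 11010 [E]
  m29 ⊆ --101,-1-01
E = {-0011, -1-01, 0100-, 10-00, 11010}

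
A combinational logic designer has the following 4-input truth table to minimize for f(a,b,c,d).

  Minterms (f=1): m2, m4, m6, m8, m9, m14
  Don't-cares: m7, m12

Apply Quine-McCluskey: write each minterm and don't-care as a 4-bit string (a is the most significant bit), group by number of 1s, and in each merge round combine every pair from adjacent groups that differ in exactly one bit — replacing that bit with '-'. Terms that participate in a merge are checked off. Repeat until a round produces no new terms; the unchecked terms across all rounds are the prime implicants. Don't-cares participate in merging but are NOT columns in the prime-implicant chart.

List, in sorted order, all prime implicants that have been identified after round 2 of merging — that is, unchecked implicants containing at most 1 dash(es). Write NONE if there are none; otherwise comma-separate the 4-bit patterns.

0-10, 011-, 1-00, 100-

size-2^0 implicants → 0010(✓)  0100(✓)  0110(✓)  0111(✓)  1000(✓)  1001(✓)  1100(✓)  1110(✓)
size-2^1 implicants → -100(✓)  -110(✓)  0-10  01-0(✓)  011-  1-00  100-  11-0(✓)
size-2^2 implicants → -1-0
Unchecked terms (primes): -1-0, 0-10, 011-, 1-00, 100-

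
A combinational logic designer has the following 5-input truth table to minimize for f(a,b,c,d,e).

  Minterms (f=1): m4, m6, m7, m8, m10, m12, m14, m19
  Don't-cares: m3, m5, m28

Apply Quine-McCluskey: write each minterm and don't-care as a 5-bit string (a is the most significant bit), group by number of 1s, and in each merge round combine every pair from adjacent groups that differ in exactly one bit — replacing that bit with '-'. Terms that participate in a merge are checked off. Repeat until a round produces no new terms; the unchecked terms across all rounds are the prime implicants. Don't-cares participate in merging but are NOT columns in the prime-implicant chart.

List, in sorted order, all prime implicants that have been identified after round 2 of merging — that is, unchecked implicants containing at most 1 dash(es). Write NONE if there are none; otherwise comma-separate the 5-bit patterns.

-0011, -1100, 00-11

Round 0: 00011✓ 00100✓ 00101✓ 00110✓ 00111✓ 01000✓ 01010✓ 01100✓ 01110✓ 10011✓ 11100✓
Round 1: -0011 -1100 0-100✓ 0-110✓ 00-11 001-0✓ 001-1✓ 0010-✓ 0011-✓ 01-00✓ 01-10✓ 010-0✓ 011-0✓
Round 2: 0-1-0 001-- 01--0
PIs = {-0011, -1100, 0-1-0, 00-11, 001--, 01--0}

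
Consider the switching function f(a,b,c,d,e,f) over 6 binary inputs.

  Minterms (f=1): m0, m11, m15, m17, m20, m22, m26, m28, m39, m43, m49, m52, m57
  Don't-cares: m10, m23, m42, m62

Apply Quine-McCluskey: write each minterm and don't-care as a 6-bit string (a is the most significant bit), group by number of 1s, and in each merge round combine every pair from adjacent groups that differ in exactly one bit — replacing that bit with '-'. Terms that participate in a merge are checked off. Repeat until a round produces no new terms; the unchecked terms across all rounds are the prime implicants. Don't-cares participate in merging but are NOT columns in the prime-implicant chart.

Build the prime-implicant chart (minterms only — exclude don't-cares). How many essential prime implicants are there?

9

[col 0] 000000, 001010*, 001011*, 001111*, 010001*, 010100*, 010110*, 010111*, 011010*, 011100*, 100111, 101010*, 101011*, 110001*, 110100*, 111001*, 111110
[col 1] -01010*, -01011*, -10001, -10100, 0-1010, 001-11, 00101-*, 01-100, 0101-0, 01011-, 10101-*, 11-001
[col 2] -0101-
Prime implicants: -0101-, -10001, -10100, 0-1010, 000000, 001-11, 01-100, 0101-0, 01011-, 100111, 11-001, 111110
PI chart (minterm → PIs covering it):
  0 | 000000  (sole → essential)
  11 | -0101-,001-11
  15 | 001-11  (sole → essential)
  17 | -10001  (sole → essential)
  20 | -10100,01-100,0101-0
  22 | 0101-0,01011-
  26 | 0-1010  (sole → essential)
  28 | 01-100  (sole → essential)
  39 | 100111  (sole → essential)
  43 | -0101-  (sole → essential)
  49 | -10001,11-001
  52 | -10100  (sole → essential)
  57 | 11-001  (sole → essential)
Essential prime implicants: -0101-, -10001, -10100, 0-1010, 000000, 001-11, 01-100, 100111, 11-001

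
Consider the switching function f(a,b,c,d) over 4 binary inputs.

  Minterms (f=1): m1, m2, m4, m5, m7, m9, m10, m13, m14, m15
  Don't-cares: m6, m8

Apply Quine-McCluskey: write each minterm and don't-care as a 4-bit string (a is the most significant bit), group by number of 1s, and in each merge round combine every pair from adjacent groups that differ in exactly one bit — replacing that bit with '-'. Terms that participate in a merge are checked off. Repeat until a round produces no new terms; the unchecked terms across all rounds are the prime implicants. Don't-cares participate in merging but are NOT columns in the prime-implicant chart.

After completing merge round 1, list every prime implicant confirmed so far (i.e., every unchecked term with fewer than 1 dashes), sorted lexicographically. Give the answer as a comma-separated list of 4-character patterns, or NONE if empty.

NONE

Round 0: 0001✓ 0010✓ 0100✓ 0101✓ 0110✓ 0111✓ 1000✓ 1001✓ 1010✓ 1101✓ 1110✓ 1111✓
Round 1: -001✓ -010✓ -101✓ -110✓ -111✓ 0-01✓ 0-10✓ 01-0✓ 01-1✓ 010-✓ 011-✓ 1-01✓ 1-10✓ 10-0 100- 11-1✓ 111-✓
Round 2: --01 --10 -1-1 -11- 01--
PIs = {--01, --10, -1-1, -11-, 01--, 10-0, 100-}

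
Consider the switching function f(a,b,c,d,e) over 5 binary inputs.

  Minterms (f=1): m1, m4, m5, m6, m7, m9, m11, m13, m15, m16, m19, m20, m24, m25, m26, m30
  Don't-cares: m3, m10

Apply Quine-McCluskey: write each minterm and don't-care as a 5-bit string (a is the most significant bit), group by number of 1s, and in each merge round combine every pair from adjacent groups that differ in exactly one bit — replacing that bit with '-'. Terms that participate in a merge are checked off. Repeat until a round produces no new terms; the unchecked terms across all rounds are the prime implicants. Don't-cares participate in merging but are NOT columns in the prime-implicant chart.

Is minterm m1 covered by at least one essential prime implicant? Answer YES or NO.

YES

size-2^0 implicants → 00001(✓)  00011(✓)  00100(✓)  00101(✓)  00110(✓)  00111(✓)  01001(✓)  01010(✓)  01011(✓)  01101(✓)  01111(✓)  10000(✓)  10011(✓)  10100(✓)  11000(✓)  11001(✓)  11010(✓)  11110(✓)
size-2^1 implicants → -0011  -0100  -1001  -1010  0-001(✓)  0-011(✓)  0-101(✓)  0-111(✓)  00-01(✓)  00-11(✓)  000-1(✓)  001-0(✓)  001-1(✓)  0010-(✓)  0011-(✓)  01-01(✓)  01-11(✓)  010-1(✓)  0101-  011-1(✓)  1-000  10-00  11-10  110-0  1100-
size-2^2 implicants → 0--01(✓)  0--11(✓)  0-0-1(✓)  0-1-1(✓)  00--1(✓)  001--  01--1(✓)
size-2^3 implicants → 0---1
Unchecked terms (primes): -0011, -0100, -1001, -1010, 0---1, 001--, 0101-, 1-000, 10-00, 11-10, 110-0, 1100-
Minterm coverage:
  m1 ⊆ 0---1 [E]
  m4 ⊆ -0100,001--
  m5 ⊆ 0---1,001--
  m6 ⊆ 001-- [E]
  m7 ⊆ 0---1,001--
  m9 ⊆ -1001,0---1
  m11 ⊆ 0---1,0101-
  m13 ⊆ 0---1 [E]
  m15 ⊆ 0---1 [E]
  m16 ⊆ 1-000,10-00
  m19 ⊆ -0011 [E]
  m20 ⊆ -0100,10-00
  m24 ⊆ 1-000,110-0,1100-
  m25 ⊆ -1001,1100-
  m26 ⊆ -1010,11-10,110-0
  m30 ⊆ 11-10 [E]
E = {-0011, 0---1, 001--, 11-10}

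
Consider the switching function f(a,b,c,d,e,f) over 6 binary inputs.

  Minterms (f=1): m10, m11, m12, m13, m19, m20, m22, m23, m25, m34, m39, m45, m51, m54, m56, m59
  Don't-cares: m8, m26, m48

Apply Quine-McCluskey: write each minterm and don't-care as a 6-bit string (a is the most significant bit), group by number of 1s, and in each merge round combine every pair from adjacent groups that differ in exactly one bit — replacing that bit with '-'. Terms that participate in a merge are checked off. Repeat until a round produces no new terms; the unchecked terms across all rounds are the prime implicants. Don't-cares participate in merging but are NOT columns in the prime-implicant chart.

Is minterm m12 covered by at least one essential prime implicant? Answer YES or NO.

NO

Round 0: 001000✓ 001010✓ 001011✓ 001100✓ 001101✓ 010011✓ 010100✓ 010110✓ 010111✓ 011001 011010✓ 100010 100111 101101✓ 110000✓ 110011✓ 110110✓ 111000✓ 111011✓
Round 1: -01101 -10011 -10110 0-1010 001-00 0010-0 00101- 00110- 010-11 0101-0 01011- 11-000 11-011
PIs = {-01101, -10011, -10110, 0-1010, 001-00, 0010-0, 00101-, 00110-, 010-11, 0101-0, 01011-, 011001, 100010, 100111, 11-000, 11-011}
Coverage chart:
  m10: 0-1010,0010-0,00101-
  m11: 00101- ←essential
  m12: 001-00,00110-
  m13: -01101,00110-
  m19: -10011,010-11
  m20: 0101-0 ←essential
  m22: -10110,0101-0,01011-
  m23: 010-11,01011-
  m25: 011001 ←essential
  m34: 100010 ←essential
  m39: 100111 ←essential
  m45: -01101 ←essential
  m51: -10011,11-011
  m54: -10110 ←essential
  m56: 11-000 ←essential
  m59: 11-011 ←essential
Essential: -01101, -10110, 00101-, 0101-0, 011001, 100010, 100111, 11-000, 11-011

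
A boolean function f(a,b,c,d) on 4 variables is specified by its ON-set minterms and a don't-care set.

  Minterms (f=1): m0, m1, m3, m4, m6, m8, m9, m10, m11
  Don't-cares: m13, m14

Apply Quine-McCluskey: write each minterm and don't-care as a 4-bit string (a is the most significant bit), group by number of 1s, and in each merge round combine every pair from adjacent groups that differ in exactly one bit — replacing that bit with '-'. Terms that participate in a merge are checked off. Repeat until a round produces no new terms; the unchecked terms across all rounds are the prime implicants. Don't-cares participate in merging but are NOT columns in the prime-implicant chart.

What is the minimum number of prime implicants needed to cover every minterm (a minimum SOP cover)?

Round 0: 0000✓ 0001✓ 0011✓ 0100✓ 0110✓ 1000✓ 1001✓ 1010✓ 1011✓ 1101✓ 1110✓
Round 1: -000✓ -001✓ -011✓ -110 0-00 00-1✓ 000-✓ 01-0 1-01 1-10 10-0✓ 10-1✓ 100-✓ 101-✓
Round 2: -0-1 -00- 10--
PIs = {-0-1, -00-, -110, 0-00, 01-0, 1-01, 1-10, 10--}
Coverage chart:
  m0: -00-,0-00
  m1: -0-1,-00-
  m3: -0-1 ←essential
  m4: 0-00,01-0
  m6: -110,01-0
  m8: -00-,10--
  m9: -0-1,-00-,1-01,10--
  m10: 1-10,10--
  m11: -0-1,10--
Essential: -0-1
Petrick residual → -00-, 01-0, 1-10
Min cover (4 terms): b'd + b'c' + a'bd' + acd'

4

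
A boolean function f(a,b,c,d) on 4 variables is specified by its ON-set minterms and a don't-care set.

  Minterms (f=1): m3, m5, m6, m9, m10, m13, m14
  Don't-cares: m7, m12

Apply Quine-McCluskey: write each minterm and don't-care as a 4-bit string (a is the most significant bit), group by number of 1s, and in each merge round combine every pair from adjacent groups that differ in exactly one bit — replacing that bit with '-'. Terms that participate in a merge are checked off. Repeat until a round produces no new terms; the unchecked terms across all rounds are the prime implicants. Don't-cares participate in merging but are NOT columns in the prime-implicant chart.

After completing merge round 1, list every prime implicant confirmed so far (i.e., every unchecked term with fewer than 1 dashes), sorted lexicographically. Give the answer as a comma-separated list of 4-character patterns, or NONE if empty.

NONE

size-2^0 implicants → 0011(✓)  0101(✓)  0110(✓)  0111(✓)  1001(✓)  1010(✓)  1100(✓)  1101(✓)  1110(✓)
size-2^1 implicants → -101  -110  0-11  01-1  011-  1-01  1-10  11-0  110-
Unchecked terms (primes): -101, -110, 0-11, 01-1, 011-, 1-01, 1-10, 11-0, 110-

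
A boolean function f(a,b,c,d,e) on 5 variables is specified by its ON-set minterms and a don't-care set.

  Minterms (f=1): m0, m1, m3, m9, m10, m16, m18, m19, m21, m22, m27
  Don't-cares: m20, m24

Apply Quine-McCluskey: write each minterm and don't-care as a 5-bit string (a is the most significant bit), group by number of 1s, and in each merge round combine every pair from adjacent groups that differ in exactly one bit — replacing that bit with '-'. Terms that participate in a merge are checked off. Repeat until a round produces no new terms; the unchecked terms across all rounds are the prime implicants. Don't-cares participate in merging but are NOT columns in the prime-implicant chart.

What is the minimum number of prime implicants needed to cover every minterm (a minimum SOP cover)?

[col 0] 00000*, 00001*, 00011*, 01001*, 01010, 10000*, 10010*, 10011*, 10100*, 10101*, 10110*, 11000*, 11011*
[col 1] -0000, -0011, 0-001, 000-1, 0000-, 1-000, 1-011, 10-00*, 10-10*, 100-0*, 1001-, 101-0*, 1010-
[col 2] 10--0
Prime implicants: -0000, -0011, 0-001, 000-1, 0000-, 01010, 1-000, 1-011, 10--0, 1001-, 1010-
PI chart (minterm → PIs covering it):
  0 | -0000,0000-
  1 | 0-001,000-1,0000-
  3 | -0011,000-1
  9 | 0-001  (sole → essential)
  10 | 01010  (sole → essential)
  16 | -0000,1-000,10--0
  18 | 10--0,1001-
  19 | -0011,1-011,1001-
  21 | 1010-  (sole → essential)
  22 | 10--0  (sole → essential)
  27 | 1-011  (sole → essential)
Essential prime implicants: 0-001, 01010, 1-011, 10--0, 1010-
Petrick residual → -0000, -0011
Minimum SOP uses 7 PIs: b'c'd'e' + b'c'de + a'c'd'e + a'bc'de' + ac'de + ab'e' + ab'cd'

7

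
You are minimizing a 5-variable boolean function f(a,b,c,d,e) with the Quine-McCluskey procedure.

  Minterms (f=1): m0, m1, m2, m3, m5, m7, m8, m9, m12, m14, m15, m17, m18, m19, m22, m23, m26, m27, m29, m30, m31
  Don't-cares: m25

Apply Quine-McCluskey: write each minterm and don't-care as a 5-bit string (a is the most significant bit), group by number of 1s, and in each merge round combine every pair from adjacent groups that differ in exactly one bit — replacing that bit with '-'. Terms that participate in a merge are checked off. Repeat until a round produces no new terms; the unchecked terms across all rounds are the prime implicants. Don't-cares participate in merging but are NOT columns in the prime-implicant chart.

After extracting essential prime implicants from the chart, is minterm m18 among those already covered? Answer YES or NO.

YES

[col 0] 00000*, 00001*, 00010*, 00011*, 00101*, 00111*, 01000*, 01001*, 01100*, 01110*, 01111*, 10001*, 10010*, 10011*, 10110*, 10111*, 11001*, 11010*, 11011*, 11101*, 11110*, 11111*
[col 1] -0001*, -0010*, -0011*, -0111*, -1001*, -1110*, -1111*, 0-000*, 0-001*, 0-111*, 00-01*, 00-11*, 000-0*, 000-1*, 0000-*, 0001-*, 001-1*, 01-00, 0100-*, 011-0, 0111-*, 1-001*, 1-010*, 1-011*, 1-110*, 1-111*, 10-10*, 10-11*, 100-1*, 1001-*, 1011-*, 11-01*, 11-10*, 11-11*, 110-1*, 1101-*, 111-1*, 1111-*
[col 2] --001, --111, -0-11, -00-1, -001-, -111-, 0-00-, 00--1, 000--, 1--10*, 1--11*, 1-0-1, 1-01-*, 1-11-*, 10-1-*, 11--1, 11-1-*
[col 3] 1--1-
Prime implicants: --001, --111, -0-11, -00-1, -001-, -111-, 0-00-, 00--1, 000--, 01-00, 011-0, 1--1-, 1-0-1, 11--1
PI chart (minterm → PIs covering it):
  0 | 0-00-,000--
  1 | --001,-00-1,0-00-,00--1,000--
  2 | -001-,000--
  3 | -0-11,-00-1,-001-,00--1,000--
  5 | 00--1  (sole → essential)
  7 | --111,-0-11,00--1
  8 | 0-00-,01-00
  9 | --001,0-00-
  12 | 01-00,011-0
  14 | -111-,011-0
  15 | --111,-111-
  17 | --001,-00-1,1-0-1
  18 | -001-,1--1-
  19 | -0-11,-00-1,-001-,1--1-,1-0-1
  22 | 1--1-  (sole → essential)
  23 | --111,-0-11,1--1-
  26 | 1--1-  (sole → essential)
  27 | 1--1-,1-0-1,11--1
  29 | 11--1  (sole → essential)
  30 | -111-,1--1-
  31 | --111,-111-,1--1-,11--1
Essential prime implicants: 00--1, 1--1-, 11--1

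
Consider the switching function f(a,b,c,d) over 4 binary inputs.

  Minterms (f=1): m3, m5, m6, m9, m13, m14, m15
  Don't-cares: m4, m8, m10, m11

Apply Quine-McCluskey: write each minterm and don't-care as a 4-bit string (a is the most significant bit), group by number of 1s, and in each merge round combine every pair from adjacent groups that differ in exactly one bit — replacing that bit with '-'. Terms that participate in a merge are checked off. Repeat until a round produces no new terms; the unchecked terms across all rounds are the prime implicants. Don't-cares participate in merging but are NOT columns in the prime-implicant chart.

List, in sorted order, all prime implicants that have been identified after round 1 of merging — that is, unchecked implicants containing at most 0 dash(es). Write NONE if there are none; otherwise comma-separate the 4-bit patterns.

NONE

size-2^0 implicants → 0011(✓)  0100(✓)  0101(✓)  0110(✓)  1000(✓)  1001(✓)  1010(✓)  1011(✓)  1101(✓)  1110(✓)  1111(✓)
size-2^1 implicants → -011  -101  -110  01-0  010-  1-01(✓)  1-10(✓)  1-11(✓)  10-0(✓)  10-1(✓)  100-(✓)  101-(✓)  11-1(✓)  111-(✓)
size-2^2 implicants → 1--1  1-1-  10--
Unchecked terms (primes): -011, -101, -110, 01-0, 010-, 1--1, 1-1-, 10--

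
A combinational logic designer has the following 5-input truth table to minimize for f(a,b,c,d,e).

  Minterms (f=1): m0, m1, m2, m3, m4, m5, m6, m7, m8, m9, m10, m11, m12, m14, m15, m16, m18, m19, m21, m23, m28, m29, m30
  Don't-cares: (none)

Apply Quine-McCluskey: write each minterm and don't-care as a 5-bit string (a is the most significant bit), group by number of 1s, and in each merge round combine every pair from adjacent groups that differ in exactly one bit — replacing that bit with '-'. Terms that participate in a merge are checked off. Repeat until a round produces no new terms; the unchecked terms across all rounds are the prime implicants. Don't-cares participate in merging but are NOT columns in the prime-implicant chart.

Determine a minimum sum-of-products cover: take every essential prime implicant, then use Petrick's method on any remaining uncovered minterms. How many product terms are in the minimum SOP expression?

[col 0] 00000*, 00001*, 00010*, 00011*, 00100*, 00101*, 00110*, 00111*, 01000*, 01001*, 01010*, 01011*, 01100*, 01110*, 01111*, 10000*, 10010*, 10011*, 10101*, 10111*, 11100*, 11101*, 11110*
[col 1] -0000*, -0010*, -0011*, -0101*, -0111*, -1100*, -1110*, 0-000*, 0-001*, 0-010*, 0-011*, 0-100*, 0-110*, 0-111*, 00-00*, 00-01*, 00-10*, 00-11*, 000-0*, 000-1*, 0000-*, 0001-*, 001-0*, 001-1*, 0010-*, 0011-*, 01-00*, 01-10*, 01-11*, 010-0*, 010-1*, 0100-*, 0101-*, 011-0*, 0111-*, 1-101, 10-11*, 100-0*, 1001-*, 101-1*, 111-0*, 1110-
[col 2] -0-11, -00-0, -001-, -01-1, -11-0, 0--00*, 0--10*, 0--11*, 0-0-0*, 0-0-1*, 0-00-*, 0-01-*, 0-1-0*, 0-11-*, 00--0*, 00--1*, 00-0-*, 00-1-*, 000--*, 001--*, 01--0*, 01-1-*, 010--*
[col 3] 0---0, 0--1-, 0-0--, 00---
Prime implicants: -0-11, -00-0, -001-, -01-1, -11-0, 0---0, 0--1-, 0-0--, 00---, 1-101, 1110-
PI chart (minterm → PIs covering it):
  0 | -00-0,0---0,0-0--,00---
  1 | 0-0--,00---
  2 | -00-0,-001-,0---0,0--1-,0-0--,00---
  3 | -0-11,-001-,0--1-,0-0--,00---
  4 | 0---0,00---
  5 | -01-1,00---
  6 | 0---0,0--1-,00---
  7 | -0-11,-01-1,0--1-,00---
  8 | 0---0,0-0--
  9 | 0-0--  (sole → essential)
  10 | 0---0,0--1-,0-0--
  11 | 0--1-,0-0--
  12 | -11-0,0---0
  14 | -11-0,0---0,0--1-
  15 | 0--1-  (sole → essential)
  16 | -00-0  (sole → essential)
  18 | -00-0,-001-
  19 | -0-11,-001-
  21 | -01-1,1-101
  23 | -0-11,-01-1
  28 | -11-0,1110-
  29 | 1-101,1110-
  30 | -11-0  (sole → essential)
Essential prime implicants: -00-0, -11-0, 0--1-, 0-0--
Petrick residual → -0-11, 00---, 1-101
Minimum SOP uses 7 PIs: b'de + b'c'e' + bce' + a'd + a'c' + a'b' + acd'e

7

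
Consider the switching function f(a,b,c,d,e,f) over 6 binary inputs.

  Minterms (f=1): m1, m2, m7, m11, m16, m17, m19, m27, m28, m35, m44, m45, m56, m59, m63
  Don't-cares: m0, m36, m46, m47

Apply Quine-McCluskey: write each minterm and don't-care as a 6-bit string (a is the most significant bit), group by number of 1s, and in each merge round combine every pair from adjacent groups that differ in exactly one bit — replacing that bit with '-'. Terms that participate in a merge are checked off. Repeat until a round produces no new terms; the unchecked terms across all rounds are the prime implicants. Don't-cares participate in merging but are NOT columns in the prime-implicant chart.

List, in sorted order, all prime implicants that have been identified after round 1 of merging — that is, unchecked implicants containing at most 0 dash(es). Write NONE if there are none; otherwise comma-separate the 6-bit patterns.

000111, 011100, 100011, 111000

Round 0: 000000✓ 000001✓ 000010✓ 000111 001011✓ 010000✓ 010001✓ 010011✓ 011011✓ 011100 100011 100100✓ 101100✓ 101101✓ 101110✓ 101111✓ 111000 111011✓ 111111✓
Round 1: -11011 0-0000✓ 0-0001✓ 0-1011 0000-0 00000-✓ 01-011 0100-1 01000-✓ 1-1111 10-100 1011-0✓ 1011-1✓ 10110-✓ 10111-✓ 111-11
Round 2: 0-000- 1011--
PIs = {-11011, 0-000-, 0-1011, 0000-0, 000111, 01-011, 0100-1, 011100, 1-1111, 10-100, 100011, 1011--, 111-11, 111000}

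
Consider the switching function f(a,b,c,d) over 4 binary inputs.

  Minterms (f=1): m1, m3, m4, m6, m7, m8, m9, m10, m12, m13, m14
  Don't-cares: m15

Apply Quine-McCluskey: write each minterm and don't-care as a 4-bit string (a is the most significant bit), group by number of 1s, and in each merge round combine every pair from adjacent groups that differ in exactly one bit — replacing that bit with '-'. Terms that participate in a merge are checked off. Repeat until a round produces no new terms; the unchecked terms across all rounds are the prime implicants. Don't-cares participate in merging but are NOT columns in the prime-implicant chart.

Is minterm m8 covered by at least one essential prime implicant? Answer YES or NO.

Round 0: 0001✓ 0011✓ 0100✓ 0110✓ 0111✓ 1000✓ 1001✓ 1010✓ 1100✓ 1101✓ 1110✓ 1111✓
Round 1: -001 -100✓ -110✓ -111✓ 0-11 00-1 01-0✓ 011-✓ 1-00✓ 1-01✓ 1-10✓ 10-0✓ 100-✓ 11-0✓ 11-1✓ 110-✓ 111-✓
Round 2: -1-0 -11- 1--0 1-0- 11--
PIs = {-001, -1-0, -11-, 0-11, 00-1, 1--0, 1-0-, 11--}
Coverage chart:
  m1: -001,00-1
  m3: 0-11,00-1
  m4: -1-0 ←essential
  m6: -1-0,-11-
  m7: -11-,0-11
  m8: 1--0,1-0-
  m9: -001,1-0-
  m10: 1--0 ←essential
  m12: -1-0,1--0,1-0-,11--
  m13: 1-0-,11--
  m14: -1-0,-11-,1--0,11--
Essential: -1-0, 1--0

YES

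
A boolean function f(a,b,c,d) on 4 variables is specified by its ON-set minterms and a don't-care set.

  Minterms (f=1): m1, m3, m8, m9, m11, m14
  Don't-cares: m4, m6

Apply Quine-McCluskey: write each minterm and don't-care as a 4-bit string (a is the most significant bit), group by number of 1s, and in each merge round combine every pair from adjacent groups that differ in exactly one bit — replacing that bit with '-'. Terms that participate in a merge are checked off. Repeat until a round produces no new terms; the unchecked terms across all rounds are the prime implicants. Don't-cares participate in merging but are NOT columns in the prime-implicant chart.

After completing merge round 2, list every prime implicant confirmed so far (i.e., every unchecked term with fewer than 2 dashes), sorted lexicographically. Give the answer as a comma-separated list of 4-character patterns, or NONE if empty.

-110, 01-0, 100-

[col 0] 0001*, 0011*, 0100*, 0110*, 1000*, 1001*, 1011*, 1110*
[col 1] -001*, -011*, -110, 00-1*, 01-0, 10-1*, 100-
[col 2] -0-1
Prime implicants: -0-1, -110, 01-0, 100-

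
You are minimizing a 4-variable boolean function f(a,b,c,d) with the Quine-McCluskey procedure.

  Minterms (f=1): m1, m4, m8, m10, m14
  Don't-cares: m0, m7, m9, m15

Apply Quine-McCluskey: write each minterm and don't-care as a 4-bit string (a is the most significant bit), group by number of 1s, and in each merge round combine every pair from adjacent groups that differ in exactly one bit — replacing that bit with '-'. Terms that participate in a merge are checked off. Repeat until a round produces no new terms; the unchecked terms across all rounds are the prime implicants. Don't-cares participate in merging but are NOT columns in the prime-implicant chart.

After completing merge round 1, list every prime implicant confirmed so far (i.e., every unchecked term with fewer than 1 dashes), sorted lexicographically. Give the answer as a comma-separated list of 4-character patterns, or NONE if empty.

Round 0: 0000✓ 0001✓ 0100✓ 0111✓ 1000✓ 1001✓ 1010✓ 1110✓ 1111✓
Round 1: -000✓ -001✓ -111 0-00 000-✓ 1-10 10-0 100-✓ 111-
Round 2: -00-
PIs = {-00-, -111, 0-00, 1-10, 10-0, 111-}

NONE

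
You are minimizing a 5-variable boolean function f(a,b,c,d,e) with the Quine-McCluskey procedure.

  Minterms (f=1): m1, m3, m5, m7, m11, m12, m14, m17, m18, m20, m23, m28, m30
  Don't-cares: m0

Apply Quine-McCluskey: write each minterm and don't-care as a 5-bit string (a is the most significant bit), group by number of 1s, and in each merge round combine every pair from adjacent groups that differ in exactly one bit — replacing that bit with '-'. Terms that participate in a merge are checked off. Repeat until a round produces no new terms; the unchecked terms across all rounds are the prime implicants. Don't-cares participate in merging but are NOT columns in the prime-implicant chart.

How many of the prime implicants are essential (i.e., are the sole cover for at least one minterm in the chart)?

7

Round 0: 00000✓ 00001✓ 00011✓ 00101✓ 00111✓ 01011✓ 01100✓ 01110✓ 10001✓ 10010 10100✓ 10111✓ 11100✓ 11110✓
Round 1: -0001 -0111 -1100✓ -1110✓ 0-011 00-01✓ 00-11✓ 000-1✓ 0000- 001-1✓ 011-0✓ 1-100 111-0✓
Round 2: -11-0 00--1
PIs = {-0001, -0111, -11-0, 0-011, 00--1, 0000-, 1-100, 10010}
Coverage chart:
  m1: -0001,00--1,0000-
  m3: 0-011,00--1
  m5: 00--1 ←essential
  m7: -0111,00--1
  m11: 0-011 ←essential
  m12: -11-0 ←essential
  m14: -11-0 ←essential
  m17: -0001 ←essential
  m18: 10010 ←essential
  m20: 1-100 ←essential
  m23: -0111 ←essential
  m28: -11-0,1-100
  m30: -11-0 ←essential
Essential: -0001, -0111, -11-0, 0-011, 00--1, 1-100, 10010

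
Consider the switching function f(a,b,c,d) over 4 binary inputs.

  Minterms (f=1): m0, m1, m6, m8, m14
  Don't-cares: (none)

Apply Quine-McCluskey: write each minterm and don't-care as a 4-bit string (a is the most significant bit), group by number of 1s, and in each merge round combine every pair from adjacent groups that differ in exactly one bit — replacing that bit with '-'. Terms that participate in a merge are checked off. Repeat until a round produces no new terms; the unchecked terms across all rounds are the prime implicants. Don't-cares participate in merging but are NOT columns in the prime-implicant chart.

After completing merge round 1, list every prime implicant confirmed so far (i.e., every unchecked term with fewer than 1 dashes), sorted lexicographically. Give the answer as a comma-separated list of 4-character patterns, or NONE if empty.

NONE

size-2^0 implicants → 0000(✓)  0001(✓)  0110(✓)  1000(✓)  1110(✓)
size-2^1 implicants → -000  -110  000-
Unchecked terms (primes): -000, -110, 000-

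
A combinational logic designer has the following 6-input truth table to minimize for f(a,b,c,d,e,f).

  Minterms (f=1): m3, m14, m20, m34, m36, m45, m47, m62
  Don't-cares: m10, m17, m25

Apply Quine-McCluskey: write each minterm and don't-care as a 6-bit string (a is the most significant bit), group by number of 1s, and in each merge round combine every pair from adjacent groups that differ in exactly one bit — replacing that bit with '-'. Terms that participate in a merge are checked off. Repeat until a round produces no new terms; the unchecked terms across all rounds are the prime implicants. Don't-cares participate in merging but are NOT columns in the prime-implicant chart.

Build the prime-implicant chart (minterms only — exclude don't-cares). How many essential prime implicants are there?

7

size-2^0 implicants → 000011  001010(✓)  001110(✓)  010001(✓)  010100  011001(✓)  100010  100100  101101(✓)  101111(✓)  111110
size-2^1 implicants → 001-10  01-001  1011-1
Unchecked terms (primes): 000011, 001-10, 01-001, 010100, 100010, 100100, 1011-1, 111110
Minterm coverage:
  m3 ⊆ 000011 [E]
  m14 ⊆ 001-10 [E]
  m20 ⊆ 010100 [E]
  m34 ⊆ 100010 [E]
  m36 ⊆ 100100 [E]
  m45 ⊆ 1011-1 [E]
  m47 ⊆ 1011-1 [E]
  m62 ⊆ 111110 [E]
E = {000011, 001-10, 010100, 100010, 100100, 1011-1, 111110}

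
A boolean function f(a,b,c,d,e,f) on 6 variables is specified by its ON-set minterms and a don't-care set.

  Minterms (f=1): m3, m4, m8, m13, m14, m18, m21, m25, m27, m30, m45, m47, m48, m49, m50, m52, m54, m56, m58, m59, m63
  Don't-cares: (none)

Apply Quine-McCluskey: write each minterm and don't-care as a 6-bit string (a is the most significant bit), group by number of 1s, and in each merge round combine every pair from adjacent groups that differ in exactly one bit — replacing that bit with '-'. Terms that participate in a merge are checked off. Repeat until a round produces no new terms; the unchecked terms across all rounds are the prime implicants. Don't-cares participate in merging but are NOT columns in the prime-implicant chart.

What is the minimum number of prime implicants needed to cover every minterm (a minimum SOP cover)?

13

size-2^0 implicants → 000011  000100  001000  001101(✓)  001110(✓)  010010(✓)  010101  011001(✓)  011011(✓)  011110(✓)  101101(✓)  101111(✓)  110000(✓)  110001(✓)  110010(✓)  110100(✓)  110110(✓)  111000(✓)  111010(✓)  111011(✓)  111111(✓)
size-2^1 implicants → -01101  -10010  -11011  0-1110  0110-1  1-1111  1011-1  11-000(✓)  11-010(✓)  110-00(✓)  110-10(✓)  1100-0(✓)  11000-  1101-0(✓)  111-11  1110-0(✓)  11101-
size-2^2 implicants → 11-0-0  110--0
Unchecked terms (primes): -01101, -10010, -11011, 0-1110, 000011, 000100, 001000, 010101, 0110-1, 1-1111, 1011-1, 11-0-0, 110--0, 11000-, 111-11, 11101-
Minterm coverage:
  m3 ⊆ 000011 [E]
  m4 ⊆ 000100 [E]
  m8 ⊆ 001000 [E]
  m13 ⊆ -01101 [E]
  m14 ⊆ 0-1110 [E]
  m18 ⊆ -10010 [E]
  m21 ⊆ 010101 [E]
  m25 ⊆ 0110-1 [E]
  m27 ⊆ -11011,0110-1
  m30 ⊆ 0-1110 [E]
  m45 ⊆ -01101,1011-1
  m47 ⊆ 1-1111,1011-1
  m48 ⊆ 11-0-0,110--0,11000-
  m49 ⊆ 11000- [E]
  m50 ⊆ -10010,11-0-0,110--0
  m52 ⊆ 110--0 [E]
  m54 ⊆ 110--0 [E]
  m56 ⊆ 11-0-0 [E]
  m58 ⊆ 11-0-0,11101-
  m59 ⊆ -11011,111-11,11101-
  m63 ⊆ 1-1111,111-11
E = {-01101, -10010, 0-1110, 000011, 000100, 001000, 010101, 0110-1, 11-0-0, 110--0, 11000-}
Petrick residual → -11011, 1-1111
Cover = b'cde'f + bc'd'ef' + bcd'ef + a'cdef' + a'b'c'd'ef + a'b'c'de'f' + a'b'cd'e'f' + a'bc'de'f + a'bcd'f + acdef + abd'f' + abc'f' + abc'd'e'  |cover|=13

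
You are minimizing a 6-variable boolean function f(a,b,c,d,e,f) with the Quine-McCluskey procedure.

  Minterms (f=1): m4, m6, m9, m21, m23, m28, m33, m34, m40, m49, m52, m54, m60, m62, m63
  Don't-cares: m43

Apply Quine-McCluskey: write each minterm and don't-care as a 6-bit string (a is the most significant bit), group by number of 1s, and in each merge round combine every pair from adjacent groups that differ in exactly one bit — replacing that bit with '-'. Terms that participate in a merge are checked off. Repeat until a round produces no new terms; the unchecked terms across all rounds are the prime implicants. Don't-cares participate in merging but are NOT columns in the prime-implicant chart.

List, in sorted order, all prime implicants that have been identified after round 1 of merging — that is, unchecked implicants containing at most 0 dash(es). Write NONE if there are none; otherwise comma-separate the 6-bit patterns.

001001, 100010, 101000, 101011

size-2^0 implicants → 000100(✓)  000110(✓)  001001  010101(✓)  010111(✓)  011100(✓)  100001(✓)  100010  101000  101011  110001(✓)  110100(✓)  110110(✓)  111100(✓)  111110(✓)  111111(✓)
size-2^1 implicants → -11100  0001-0  0101-1  1-0001  11-100(✓)  11-110(✓)  1101-0(✓)  1111-0(✓)  11111-
size-2^2 implicants → 11-1-0
Unchecked terms (primes): -11100, 0001-0, 001001, 0101-1, 1-0001, 100010, 101000, 101011, 11-1-0, 11111-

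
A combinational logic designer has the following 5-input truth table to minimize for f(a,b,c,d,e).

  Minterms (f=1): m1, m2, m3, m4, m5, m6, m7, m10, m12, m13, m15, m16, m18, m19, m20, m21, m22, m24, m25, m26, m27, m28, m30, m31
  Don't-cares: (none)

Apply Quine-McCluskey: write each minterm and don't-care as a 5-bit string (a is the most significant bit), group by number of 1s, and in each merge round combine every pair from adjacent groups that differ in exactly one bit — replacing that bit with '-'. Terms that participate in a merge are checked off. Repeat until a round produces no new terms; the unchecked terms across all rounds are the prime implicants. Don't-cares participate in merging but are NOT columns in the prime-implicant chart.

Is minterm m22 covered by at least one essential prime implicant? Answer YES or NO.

YES

size-2^0 implicants → 00001(✓)  00010(✓)  00011(✓)  00100(✓)  00101(✓)  00110(✓)  00111(✓)  01010(✓)  01100(✓)  01101(✓)  01111(✓)  10000(✓)  10010(✓)  10011(✓)  10100(✓)  10101(✓)  10110(✓)  11000(✓)  11001(✓)  11010(✓)  11011(✓)  11100(✓)  11110(✓)  11111(✓)
size-2^1 implicants → -0010(✓)  -0011(✓)  -0100(✓)  -0101(✓)  -0110(✓)  -1010(✓)  -1100(✓)  -1111  0-010(✓)  0-100(✓)  0-101(✓)  0-111(✓)  00-01(✓)  00-10(✓)  00-11(✓)  000-1(✓)  0001-(✓)  001-0(✓)  001-1(✓)  0010-(✓)  0011-(✓)  011-1(✓)  0110-(✓)  1-000(✓)  1-010(✓)  1-011(✓)  1-100(✓)  1-110(✓)  10-00(✓)  10-10(✓)  100-0(✓)  1001-(✓)  101-0(✓)  1010-(✓)  11-00(✓)  11-10(✓)  11-11(✓)  110-0(✓)  110-1(✓)  1100-(✓)  1101-(✓)  111-0(✓)  1111-(✓)
size-2^2 implicants → --010  --100  -0-10  -001-  -01-0  -010-  0-1-1  0-10-  00--1  00-1-  001--  1--00(✓)  1--10(✓)  1-0-0(✓)  1-01-  1-1-0(✓)  10--0(✓)  11--0(✓)  11-1-  110--
size-2^3 implicants → 1---0
Unchecked terms (primes): --010, --100, -0-10, -001-, -01-0, -010-, -1111, 0-1-1, 0-10-, 00--1, 00-1-, 001--, 1---0, 1-01-, 11-1-, 110--
Minterm coverage:
  m1 ⊆ 00--1 [E]
  m2 ⊆ --010,-0-10,-001-,00-1-
  m3 ⊆ -001-,00--1,00-1-
  m4 ⊆ --100,-01-0,-010-,0-10-,001--
  m5 ⊆ -010-,0-1-1,0-10-,00--1,001--
  m6 ⊆ -0-10,-01-0,00-1-,001--
  m7 ⊆ 0-1-1,00--1,00-1-,001--
  m10 ⊆ --010 [E]
  m12 ⊆ --100,0-10-
  m13 ⊆ 0-1-1,0-10-
  m15 ⊆ -1111,0-1-1
  m16 ⊆ 1---0 [E]
  m18 ⊆ --010,-0-10,-001-,1---0,1-01-
  m19 ⊆ -001-,1-01-
  m20 ⊆ --100,-01-0,-010-,1---0
  m21 ⊆ -010- [E]
  m22 ⊆ -0-10,-01-0,1---0
  m24 ⊆ 1---0,110--
  m25 ⊆ 110-- [E]
  m26 ⊆ --010,1---0,1-01-,11-1-,110--
  m27 ⊆ 1-01-,11-1-,110--
  m28 ⊆ --100,1---0
  m30 ⊆ 1---0,11-1-
  m31 ⊆ -1111,11-1-
E = {--010, -010-, 00--1, 1---0, 110--}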